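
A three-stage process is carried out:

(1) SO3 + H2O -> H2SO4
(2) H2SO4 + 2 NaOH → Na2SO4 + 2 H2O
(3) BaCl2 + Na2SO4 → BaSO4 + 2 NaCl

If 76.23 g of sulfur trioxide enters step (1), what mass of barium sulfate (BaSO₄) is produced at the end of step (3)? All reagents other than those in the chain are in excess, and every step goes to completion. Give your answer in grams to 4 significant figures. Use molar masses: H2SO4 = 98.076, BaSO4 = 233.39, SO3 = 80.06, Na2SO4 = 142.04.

n(SO3) = 76.23 / 80.06 = 0.95216 mol.
Reaction (1): SO3→H2SO4 ratio 1:1 ⇒ n(H2SO4) = 0.95216 mol.
Reaction (2): H2SO4→Na2SO4 ratio 1:1 ⇒ n(Na2SO4) = 0.95216 mol.
Reaction (3): Na2SO4→BaSO4 ratio 1:1 ⇒ n(BaSO4) = 0.95216 mol.
Mass of BaSO4 = 0.95216 × 233.39 = 222.22 g.

222.2 g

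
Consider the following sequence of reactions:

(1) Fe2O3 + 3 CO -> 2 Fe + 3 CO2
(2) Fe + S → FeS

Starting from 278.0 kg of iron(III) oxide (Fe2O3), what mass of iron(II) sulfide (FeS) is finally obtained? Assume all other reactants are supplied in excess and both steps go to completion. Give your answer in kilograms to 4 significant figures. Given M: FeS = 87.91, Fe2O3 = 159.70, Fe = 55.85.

306.1 kg

278.0 kg = 278000 g.
n(Fe2O3) = 278000 / 159.70 = 1740.8 mol.
Step 1 gives a 1:2 ratio of Fe2O3 to Fe, so n(Fe) = 3481.5 mol.
In step 2 the Fe:FeS ratio is 1:1, so n(FeS) = 3481.5 mol.
Mass of FeS = 3481.5 × 87.91 = 306060 g = 306.1 kg.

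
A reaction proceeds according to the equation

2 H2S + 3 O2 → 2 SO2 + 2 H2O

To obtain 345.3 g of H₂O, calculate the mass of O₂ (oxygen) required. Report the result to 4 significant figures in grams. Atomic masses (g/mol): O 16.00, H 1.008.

M(H2O) = 2(1.008) + 16.00 = 18.016 g/mol.
M(O2) = 2(16.00) = 32.00 g/mol.
n(H2O) = 345.30 g / 18.016 g/mol = 19.166 mol.
From the equation the H2O:O2 mole ratio is 2:3, so n(O2) = 19.166 × 3/2 = 28.749 mol.
Mass of O2 = 28.749 mol × 32.00 g/mol = 919.98 g.

920.0 g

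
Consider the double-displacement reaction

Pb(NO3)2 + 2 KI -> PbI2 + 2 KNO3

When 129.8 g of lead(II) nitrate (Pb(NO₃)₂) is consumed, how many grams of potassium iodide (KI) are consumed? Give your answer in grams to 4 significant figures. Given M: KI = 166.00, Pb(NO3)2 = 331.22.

130.1 g

n(Pb(NO3)2) = 129.80 g / 331.22 g/mol = 0.39188 mol.
From the equation the Pb(NO3)2:KI mole ratio is 1:2, so n(KI) = 0.39188 × 2/1 = 0.78377 mol.
Mass of KI = 0.78377 mol × 166.00 g/mol = 130.11 g.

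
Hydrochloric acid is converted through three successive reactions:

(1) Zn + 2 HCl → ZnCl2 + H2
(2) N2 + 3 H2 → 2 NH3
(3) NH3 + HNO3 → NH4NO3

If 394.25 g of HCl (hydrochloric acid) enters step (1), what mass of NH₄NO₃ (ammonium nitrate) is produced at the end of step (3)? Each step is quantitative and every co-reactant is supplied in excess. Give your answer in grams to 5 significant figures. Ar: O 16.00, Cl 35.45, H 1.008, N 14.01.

288.56 g

M(HCl) = 1.008 + 35.45 = 36.458 g/mol.
M(NH4NO3) = 2(14.01) + 4(1.008) + 3(16.00) = 80.052 g/mol.
n(HCl) = 394.25 / 36.458 = 10.8138 mol.
Reaction (1): HCl→H2 ratio 2:1 ⇒ n(H2) = 5.40691 mol.
Reaction (2): H2→NH3 ratio 3:2 ⇒ n(NH3) = 3.60460 mol.
Reaction (3): NH3→NH4NO3 ratio 1:1 ⇒ n(NH4NO3) = 3.60460 mol.
Mass of NH4NO3 = 3.60460 × 80.052 = 288.556 g.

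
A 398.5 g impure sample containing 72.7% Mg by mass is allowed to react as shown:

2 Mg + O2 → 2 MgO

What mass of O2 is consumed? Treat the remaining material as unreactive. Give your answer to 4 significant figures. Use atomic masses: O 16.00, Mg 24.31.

Mass of pure Mg = 398.5 g × 0.727 = 289.71 g.
M(Mg) = 24.31 g/mol.
M(O2) = 2(16.00) = 32.00 g/mol.
n(Mg) = 289.71 g / 24.31 g/mol = 11.917 mol.
From the equation the Mg:O2 mole ratio is 2:1, so n(O2) = 11.917 × 1/2 = 5.9586 mol.
Mass of O2 = 5.9586 mol × 32.00 g/mol = 190.68 g.

190.7 g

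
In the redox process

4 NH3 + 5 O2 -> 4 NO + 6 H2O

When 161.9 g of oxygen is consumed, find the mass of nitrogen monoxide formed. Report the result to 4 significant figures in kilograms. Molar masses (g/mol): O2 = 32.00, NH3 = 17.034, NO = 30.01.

0.1215 kg

n(O2) = 161.90 g / 32.00 g/mol = 5.0594 mol.
From the equation the O2:NO mole ratio is 5:4, so n(NO) = 5.0594 × 4/5 = 4.0475 mol.
Mass of NO = 4.0475 mol × 30.01 g/mol = 121.47 g.
Converting to kg: 121.47 g = 0.1215 kg.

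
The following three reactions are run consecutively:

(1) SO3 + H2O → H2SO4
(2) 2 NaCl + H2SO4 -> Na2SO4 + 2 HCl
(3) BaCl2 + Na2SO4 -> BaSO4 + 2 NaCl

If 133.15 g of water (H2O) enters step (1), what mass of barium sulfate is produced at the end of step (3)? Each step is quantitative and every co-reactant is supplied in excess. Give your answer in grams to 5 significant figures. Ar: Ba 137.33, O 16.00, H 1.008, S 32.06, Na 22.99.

1724.9 g

M(H2O) = 2(1.008) + 16.00 = 18.016 g/mol.
M(BaSO4) = 137.33 + 32.06 + 4(16.00) = 233.39 g/mol.
n(H2O) = 133.15 / 18.016 = 7.39065 mol.
Reaction (1): H2O→H2SO4 ratio 1:1 ⇒ n(H2SO4) = 7.39065 mol.
Reaction (2): H2SO4→Na2SO4 ratio 1:1 ⇒ n(Na2SO4) = 7.39065 mol.
Reaction (3): Na2SO4→BaSO4 ratio 1:1 ⇒ n(BaSO4) = 7.39065 mol.
Mass of BaSO4 = 7.39065 × 233.39 = 1724.90 g.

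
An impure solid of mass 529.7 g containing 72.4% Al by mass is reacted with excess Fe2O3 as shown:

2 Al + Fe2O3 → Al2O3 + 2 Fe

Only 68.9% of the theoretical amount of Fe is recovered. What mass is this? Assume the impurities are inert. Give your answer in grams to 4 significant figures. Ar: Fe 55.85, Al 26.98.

547.0 g

Pure Al available = 529.7 g × 0.724 = 383.50 g.
M(Al) = 26.98 g/mol.
M(Fe) = 55.85 g/mol.
n(Al) = 383.50 g / 26.98 g/mol = 14.214 mol.
From the equation the Al:Fe mole ratio is 2:2, so n(Fe) = 14.214 × 2/2 = 14.214 mol.
Mass of Fe = 14.214 mol × 55.85 g/mol = 793.87 g.
Actual mass collected = 793.87 g × 0.689 = 546.98 g.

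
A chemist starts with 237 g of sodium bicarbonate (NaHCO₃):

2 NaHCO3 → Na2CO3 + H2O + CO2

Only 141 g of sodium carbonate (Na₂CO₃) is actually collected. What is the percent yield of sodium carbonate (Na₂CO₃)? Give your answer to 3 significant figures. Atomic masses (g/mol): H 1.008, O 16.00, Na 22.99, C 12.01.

94.3 %

M(NaHCO3) = 22.99 + 1.008 + 12.01 + 3(16.00) = 84.008 g/mol.
M(Na2CO3) = 2(22.99) + 12.01 + 3(16.00) = 105.99 g/mol.
n(NaHCO3) = 237.0 g / 84.008 g/mol = 2.821 mol.
From the equation the NaHCO3:Na2CO3 mole ratio is 2:1, so n(Na2CO3) = 2.821 × 1/2 = 1.411 mol.
Mass of Na2CO3 = 1.411 mol × 105.99 g/mol = 149.5 g.
This is the theoretical yield. Percent yield = 141 g / 149.5 g × 100% = 94.31%.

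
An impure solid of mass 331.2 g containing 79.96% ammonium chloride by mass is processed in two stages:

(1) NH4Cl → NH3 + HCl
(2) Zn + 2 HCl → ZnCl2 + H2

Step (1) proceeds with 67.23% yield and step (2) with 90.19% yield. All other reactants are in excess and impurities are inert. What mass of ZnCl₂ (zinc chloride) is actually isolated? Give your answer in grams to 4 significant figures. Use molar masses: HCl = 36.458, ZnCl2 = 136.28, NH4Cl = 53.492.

204.5 g

Pure NH4Cl = 331.2 × 0.7996 = 264.83 g.
n(NH4Cl) = 264.83 / 53.492 = 4.9508 mol.
Step 1 (NH4Cl:HCl = 1:1): theoretical n(HCl) = 4.9508 mol; at 67.23% yield, n(HCl) = 3.3284 mol.
Step 2 (HCl:ZnCl2 = 2:1): theoretical n(ZnCl2) = 1.6642 mol, so theoretical mass = 1.6642 × 136.28 = 226.80 g.
At 90.19% yield, actual mass of ZnCl2 = 226.80 × 0.9019 = 204.55 g.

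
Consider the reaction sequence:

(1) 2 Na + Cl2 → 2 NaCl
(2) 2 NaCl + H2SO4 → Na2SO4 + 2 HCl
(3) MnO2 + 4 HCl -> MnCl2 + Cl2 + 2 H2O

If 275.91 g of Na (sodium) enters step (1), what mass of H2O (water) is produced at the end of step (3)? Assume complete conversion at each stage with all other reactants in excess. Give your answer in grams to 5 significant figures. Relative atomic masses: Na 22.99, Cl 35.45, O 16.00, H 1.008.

M(Na) = 22.99 g/mol.
M(H2O) = 2(1.008) + 16.00 = 18.016 g/mol.
n(Na) = 275.91 / 22.99 = 12.0013 mol.
Reaction (1): Na→NaCl ratio 2:2 ⇒ n(NaCl) = 12.0013 mol.
Reaction (2): NaCl→HCl ratio 2:2 ⇒ n(HCl) = 12.0013 mol.
Reaction (3): HCl→H2O ratio 4:2 ⇒ n(H2O) = 6.00065 mol.
Mass of H2O = 6.00065 × 18.016 = 108.108 g.

108.11 g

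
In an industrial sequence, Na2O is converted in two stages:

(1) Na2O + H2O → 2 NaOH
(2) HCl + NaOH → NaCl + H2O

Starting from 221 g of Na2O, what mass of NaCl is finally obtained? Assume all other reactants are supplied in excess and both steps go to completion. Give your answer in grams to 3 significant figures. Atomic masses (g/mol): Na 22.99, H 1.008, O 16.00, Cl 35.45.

M(Na2O) = 2(22.99) + 16.00 = 61.98 g/mol.
M(NaCl) = 22.99 + 35.45 = 58.44 g/mol.
n(Na2O) = 221.0 / 61.98 = 3.566 mol.
Step 1 gives a 1:2 ratio of Na2O to NaOH, so n(NaOH) = 7.131 mol.
In step 2 the NaOH:NaCl ratio is 1:1, so n(NaCl) = 7.131 mol.
Mass of NaCl = 7.131 × 58.44 = 416.8 g.

417 g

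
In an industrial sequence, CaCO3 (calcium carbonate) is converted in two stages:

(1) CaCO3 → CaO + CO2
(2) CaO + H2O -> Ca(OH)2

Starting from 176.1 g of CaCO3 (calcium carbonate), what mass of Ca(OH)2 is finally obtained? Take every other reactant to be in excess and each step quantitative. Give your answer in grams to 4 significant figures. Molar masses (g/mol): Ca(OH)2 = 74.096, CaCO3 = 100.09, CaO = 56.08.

130.4 g

n(CaCO3) = 176.10 / 100.09 = 1.7594 mol.
Step 1 gives a 1:1 ratio of CaCO3 to CaO, so n(CaO) = 1.7594 mol.
In step 2 the CaO:Ca(OH)2 ratio is 1:1, so n(Ca(OH)2) = 1.7594 mol.
Mass of Ca(OH)2 = 1.7594 × 74.096 = 130.37 g.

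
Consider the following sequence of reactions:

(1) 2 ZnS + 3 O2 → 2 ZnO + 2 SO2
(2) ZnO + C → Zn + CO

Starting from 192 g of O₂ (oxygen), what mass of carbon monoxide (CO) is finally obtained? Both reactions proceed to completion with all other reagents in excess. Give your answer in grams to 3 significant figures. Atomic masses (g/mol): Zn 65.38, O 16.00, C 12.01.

112 g

M(O2) = 2(16.00) = 32.00 g/mol.
M(CO) = 12.01 + 16.00 = 28.01 g/mol.
n(O2) = 192.0 / 32.00 = 6.000 mol.
Step 1 gives a 3:2 ratio of O2 to ZnO, so n(ZnO) = 4.000 mol.
In step 2 the ZnO:CO ratio is 1:1, so n(CO) = 4.000 mol.
Mass of CO = 4.000 × 28.01 = 112.0 g.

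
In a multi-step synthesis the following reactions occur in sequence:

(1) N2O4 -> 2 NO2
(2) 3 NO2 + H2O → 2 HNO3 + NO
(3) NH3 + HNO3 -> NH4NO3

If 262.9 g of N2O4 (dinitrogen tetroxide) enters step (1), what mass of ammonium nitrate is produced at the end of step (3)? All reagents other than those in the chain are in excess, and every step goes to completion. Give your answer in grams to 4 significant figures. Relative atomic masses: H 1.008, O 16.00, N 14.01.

304.9 g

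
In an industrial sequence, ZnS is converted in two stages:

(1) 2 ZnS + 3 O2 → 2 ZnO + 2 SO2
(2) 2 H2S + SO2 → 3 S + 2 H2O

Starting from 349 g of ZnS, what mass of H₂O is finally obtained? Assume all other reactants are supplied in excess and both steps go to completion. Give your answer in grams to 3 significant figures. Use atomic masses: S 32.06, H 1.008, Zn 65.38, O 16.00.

M(ZnS) = 65.38 + 32.06 = 97.44 g/mol.
M(H2O) = 2(1.008) + 16.00 = 18.016 g/mol.
n(ZnS) = 349.0 / 97.44 = 3.582 mol.
Step 1 gives a 2:2 ratio of ZnS to SO2, so n(SO2) = 3.582 mol.
In step 2 the SO2:H2O ratio is 1:2, so n(H2O) = 7.163 mol.
Mass of H2O = 7.163 × 18.016 = 129.1 g.

129 g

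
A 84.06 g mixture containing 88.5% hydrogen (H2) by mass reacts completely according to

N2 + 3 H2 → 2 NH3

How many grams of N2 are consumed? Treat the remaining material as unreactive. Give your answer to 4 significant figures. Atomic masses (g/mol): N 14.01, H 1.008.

344.7 g

Mass of pure H2 = 84.06 g × 0.885 = 74.393 g.
M(H2) = 2(1.008) = 2.016 g/mol.
M(N2) = 2(14.01) = 28.02 g/mol.
n(H2) = 74.393 g / 2.016 g/mol = 36.901 mol.
From the equation the H2:N2 mole ratio is 3:1, so n(N2) = 36.901 × 1/3 = 12.300 mol.
Mass of N2 = 12.300 mol × 28.02 g/mol = 344.66 g.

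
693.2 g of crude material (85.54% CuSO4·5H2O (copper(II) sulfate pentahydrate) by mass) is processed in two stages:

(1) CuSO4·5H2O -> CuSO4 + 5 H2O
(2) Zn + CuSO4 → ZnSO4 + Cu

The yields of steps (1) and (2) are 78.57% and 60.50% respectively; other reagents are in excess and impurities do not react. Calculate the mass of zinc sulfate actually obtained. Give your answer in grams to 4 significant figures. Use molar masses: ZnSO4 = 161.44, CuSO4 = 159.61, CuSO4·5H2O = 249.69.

Pure CuSO4·5H2O = 693.2 × 0.8554 = 592.96 g.
n(CuSO4·5H2O) = 592.96 / 249.69 = 2.3748 mol.
Step 1 (CuSO4·5H2O:CuSO4 = 1:1): theoretical n(CuSO4) = 2.3748 mol; at 78.57% yield, n(CuSO4) = 1.8659 mol.
Step 2 (CuSO4:ZnSO4 = 1:1): theoretical n(ZnSO4) = 1.8659 mol, so theoretical mass = 1.8659 × 161.44 = 301.23 g.
At 60.50% yield, actual mass of ZnSO4 = 301.23 × 0.6050 = 182.24 g.

182.2 g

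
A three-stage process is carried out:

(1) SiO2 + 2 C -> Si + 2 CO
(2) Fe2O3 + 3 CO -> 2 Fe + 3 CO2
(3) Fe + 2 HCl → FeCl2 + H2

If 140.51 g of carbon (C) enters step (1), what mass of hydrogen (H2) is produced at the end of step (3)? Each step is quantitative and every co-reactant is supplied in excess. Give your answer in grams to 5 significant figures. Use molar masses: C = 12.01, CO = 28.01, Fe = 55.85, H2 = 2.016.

n(C) = 140.51 / 12.01 = 11.6994 mol.
Reaction (1): C→CO ratio 2:2 ⇒ n(CO) = 11.6994 mol.
Reaction (2): CO→Fe ratio 3:2 ⇒ n(Fe) = 7.79961 mol.
Reaction (3): Fe→H2 ratio 1:1 ⇒ n(H2) = 7.79961 mol.
Mass of H2 = 7.79961 × 2.016 = 15.7240 g.

15.724 g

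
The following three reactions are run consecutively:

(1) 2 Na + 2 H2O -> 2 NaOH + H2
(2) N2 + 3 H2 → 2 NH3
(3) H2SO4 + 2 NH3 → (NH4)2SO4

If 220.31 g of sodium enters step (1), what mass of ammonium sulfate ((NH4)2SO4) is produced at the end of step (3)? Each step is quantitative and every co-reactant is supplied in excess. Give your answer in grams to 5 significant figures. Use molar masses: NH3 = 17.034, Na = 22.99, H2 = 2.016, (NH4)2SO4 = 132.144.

211.05 g

n(Na) = 220.31 / 22.99 = 9.58286 mol.
Reaction (1): Na→H2 ratio 2:1 ⇒ n(H2) = 4.79143 mol.
Reaction (2): H2→NH3 ratio 3:2 ⇒ n(NH3) = 3.19429 mol.
Reaction (3): NH3→(NH4)2SO4 ratio 2:1 ⇒ n((NH4)2SO4) = 1.59714 mol.
Mass of (NH4)2SO4 = 1.59714 × 132.144 = 211.053 g.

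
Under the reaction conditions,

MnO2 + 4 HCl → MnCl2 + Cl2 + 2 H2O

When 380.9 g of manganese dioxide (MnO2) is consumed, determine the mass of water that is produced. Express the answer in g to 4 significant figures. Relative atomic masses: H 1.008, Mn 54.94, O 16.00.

157.9 g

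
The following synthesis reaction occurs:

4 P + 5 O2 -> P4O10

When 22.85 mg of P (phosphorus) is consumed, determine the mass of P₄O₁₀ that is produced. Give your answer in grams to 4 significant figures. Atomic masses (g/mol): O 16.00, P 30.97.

M(P) = 30.97 g/mol.
M(P4O10) = 4(30.97) + 10(16.00) = 283.88 g/mol.
Convert: 22.85 mg = 0.022850 g.
n(P) = 0.022850 g / 30.97 g/mol = 0.00073781 mol.
From the equation the P:P4O10 mole ratio is 4:1, so n(P4O10) = 0.00073781 × 1/4 = 0.00018445 mol.
Mass of P4O10 = 0.00018445 mol × 283.88 g/mol = 0.052362 g.

0.05236 g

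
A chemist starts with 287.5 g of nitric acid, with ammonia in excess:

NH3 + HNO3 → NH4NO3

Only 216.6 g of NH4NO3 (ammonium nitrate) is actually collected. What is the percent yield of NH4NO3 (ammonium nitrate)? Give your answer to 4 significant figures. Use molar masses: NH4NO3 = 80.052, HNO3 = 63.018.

59.31 %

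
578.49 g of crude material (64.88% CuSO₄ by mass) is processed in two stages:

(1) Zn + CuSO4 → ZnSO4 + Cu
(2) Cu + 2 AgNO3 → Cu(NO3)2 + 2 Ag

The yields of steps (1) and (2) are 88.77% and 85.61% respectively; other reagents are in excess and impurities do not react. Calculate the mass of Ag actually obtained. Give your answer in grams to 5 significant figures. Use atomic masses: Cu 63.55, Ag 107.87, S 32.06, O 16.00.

Pure CuSO4 = 578.49 × 0.6488 = 375.324 g.
M(CuSO4) = 63.55 + 32.06 + 4(16.00) = 159.61 g/mol.
M(Ag) = 107.87 g/mol.
n(CuSO4) = 375.324 / 159.61 = 2.35151 mol.
Step 1 (CuSO4:Cu = 1:1): theoretical n(Cu) = 2.35151 mol; at 88.77% yield, n(Cu) = 2.08743 mol.
Step 2 (Cu:Ag = 1:2): theoretical n(Ag) = 4.17487 mol, so theoretical mass = 4.17487 × 107.87 = 450.343 g.
At 85.61% yield, actual mass of Ag = 450.343 × 0.8561 = 385.539 g.

385.54 g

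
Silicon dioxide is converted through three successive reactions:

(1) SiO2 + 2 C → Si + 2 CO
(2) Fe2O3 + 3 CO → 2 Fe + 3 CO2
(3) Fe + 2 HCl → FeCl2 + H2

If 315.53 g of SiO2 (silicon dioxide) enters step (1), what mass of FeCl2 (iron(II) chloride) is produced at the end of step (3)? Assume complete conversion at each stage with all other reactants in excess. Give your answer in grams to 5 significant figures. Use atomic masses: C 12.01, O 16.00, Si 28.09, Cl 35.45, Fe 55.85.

887.41 g

M(SiO2) = 28.09 + 2(16.00) = 60.09 g/mol.
M(FeCl2) = 55.85 + 2(35.45) = 126.75 g/mol.
n(SiO2) = 315.53 / 60.09 = 5.25096 mol.
Reaction (1): SiO2→CO ratio 1:2 ⇒ n(CO) = 10.5019 mol.
Reaction (2): CO→Fe ratio 3:2 ⇒ n(Fe) = 7.00128 mol.
Reaction (3): Fe→FeCl2 ratio 1:1 ⇒ n(FeCl2) = 7.00128 mol.
Mass of FeCl2 = 7.00128 × 126.75 = 887.412 g.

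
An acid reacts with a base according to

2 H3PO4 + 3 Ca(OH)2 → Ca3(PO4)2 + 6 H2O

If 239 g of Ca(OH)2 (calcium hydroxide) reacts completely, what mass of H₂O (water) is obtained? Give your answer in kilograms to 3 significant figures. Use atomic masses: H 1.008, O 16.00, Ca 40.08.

M(Ca(OH)2) = 40.08 + 2(16.00) + 2(1.008) = 74.096 g/mol.
M(H2O) = 2(1.008) + 16.00 = 18.016 g/mol.
n(Ca(OH)2) = 239.0 g / 74.096 g/mol = 3.226 mol.
From the equation the Ca(OH)2:H2O mole ratio is 3:6, so n(H2O) = 3.226 × 6/3 = 6.451 mol.
Mass of H2O = 6.451 mol × 18.016 g/mol = 116.2 g.
Converting to kg: 116.2 g = 0.116 kg.

0.116 kg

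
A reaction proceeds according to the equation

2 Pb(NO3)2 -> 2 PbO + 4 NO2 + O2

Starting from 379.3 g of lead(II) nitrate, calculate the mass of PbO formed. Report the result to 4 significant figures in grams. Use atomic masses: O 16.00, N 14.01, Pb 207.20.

255.6 g

M(Pb(NO3)2) = 207.20 + 2(14.01) + 6(16.00) = 331.22 g/mol.
M(PbO) = 207.20 + 16.00 = 223.20 g/mol.
n(Pb(NO3)2) = 379.30 g / 331.22 g/mol = 1.1452 mol.
From the equation the Pb(NO3)2:PbO mole ratio is 2:2, so n(PbO) = 1.1452 × 2/2 = 1.1452 mol.
Mass of PbO = 1.1452 mol × 223.20 g/mol = 255.60 g.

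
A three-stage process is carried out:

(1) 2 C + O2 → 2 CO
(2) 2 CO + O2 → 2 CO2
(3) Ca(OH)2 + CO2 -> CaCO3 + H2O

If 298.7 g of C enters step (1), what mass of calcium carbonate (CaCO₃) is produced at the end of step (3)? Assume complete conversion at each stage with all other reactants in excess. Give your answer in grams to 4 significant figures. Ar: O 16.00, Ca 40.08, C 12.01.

2489 g

M(C) = 12.01 g/mol.
M(CaCO3) = 40.08 + 12.01 + 3(16.00) = 100.09 g/mol.
n(C) = 298.7 / 12.01 = 24.871 mol.
Reaction (1): C→CO ratio 2:2 ⇒ n(CO) = 24.871 mol.
Reaction (2): CO→CO2 ratio 2:2 ⇒ n(CO2) = 24.871 mol.
Reaction (3): CO2→CaCO3 ratio 1:1 ⇒ n(CaCO3) = 24.871 mol.
Mass of CaCO3 = 24.871 × 100.09 = 2489.3 g.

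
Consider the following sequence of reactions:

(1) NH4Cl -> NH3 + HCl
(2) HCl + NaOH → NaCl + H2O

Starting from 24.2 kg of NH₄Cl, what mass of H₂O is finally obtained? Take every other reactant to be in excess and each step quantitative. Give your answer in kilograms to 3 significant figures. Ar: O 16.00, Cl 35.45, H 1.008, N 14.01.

M(NH4Cl) = 14.01 + 4(1.008) + 35.45 = 53.492 g/mol.
M(H2O) = 2(1.008) + 16.00 = 18.016 g/mol.
24.2 kg = 24200 g.
n(NH4Cl) = 24200 / 53.492 = 452.4 mol.
Step 1 gives a 1:1 ratio of NH4Cl to HCl, so n(HCl) = 452.4 mol.
In step 2 the HCl:H2O ratio is 1:1, so n(H2O) = 452.4 mol.
Mass of H2O = 452.4 × 18.016 = 8151 g = 8.15 kg.

8.15 kg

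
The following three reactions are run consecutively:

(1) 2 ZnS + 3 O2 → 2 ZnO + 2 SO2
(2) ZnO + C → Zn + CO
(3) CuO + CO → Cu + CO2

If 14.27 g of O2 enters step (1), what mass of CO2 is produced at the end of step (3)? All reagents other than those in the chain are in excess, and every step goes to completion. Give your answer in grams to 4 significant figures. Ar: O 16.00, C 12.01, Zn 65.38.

13.08 g

M(O2) = 2(16.00) = 32.00 g/mol.
M(CO2) = 12.01 + 2(16.00) = 44.01 g/mol.
n(O2) = 14.27 / 32.00 = 0.44594 mol.
Reaction (1): O2→ZnO ratio 3:2 ⇒ n(ZnO) = 0.29729 mol.
Reaction (2): ZnO→CO ratio 1:1 ⇒ n(CO) = 0.29729 mol.
Reaction (3): CO→CO2 ratio 1:1 ⇒ n(CO2) = 0.29729 mol.
Mass of CO2 = 0.29729 × 44.01 = 13.084 g.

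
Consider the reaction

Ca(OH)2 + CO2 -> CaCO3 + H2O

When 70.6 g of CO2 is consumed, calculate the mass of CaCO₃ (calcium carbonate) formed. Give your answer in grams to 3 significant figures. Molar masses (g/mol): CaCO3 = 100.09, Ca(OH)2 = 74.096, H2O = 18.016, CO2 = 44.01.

161 g

n(CO2) = 70.60 g / 44.01 g/mol = 1.604 mol.
From the equation the CO2:CaCO3 mole ratio is 1:1, so n(CaCO3) = 1.604 × 1/1 = 1.604 mol.
Mass of CaCO3 = 1.604 mol × 100.09 g/mol = 160.6 g.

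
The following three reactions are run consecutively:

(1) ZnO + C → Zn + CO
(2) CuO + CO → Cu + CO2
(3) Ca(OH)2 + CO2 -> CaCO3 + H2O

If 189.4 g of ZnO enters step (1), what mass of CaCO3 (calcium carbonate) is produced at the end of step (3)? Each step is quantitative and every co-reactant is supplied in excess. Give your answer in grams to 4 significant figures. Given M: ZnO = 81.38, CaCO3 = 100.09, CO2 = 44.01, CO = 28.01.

n(ZnO) = 189.4 / 81.38 = 2.3274 mol.
Reaction (1): ZnO→CO ratio 1:1 ⇒ n(CO) = 2.3274 mol.
Reaction (2): CO→CO2 ratio 1:1 ⇒ n(CO2) = 2.3274 mol.
Reaction (3): CO2→CaCO3 ratio 1:1 ⇒ n(CaCO3) = 2.3274 mol.
Mass of CaCO3 = 2.3274 × 100.09 = 232.94 g.

232.9 g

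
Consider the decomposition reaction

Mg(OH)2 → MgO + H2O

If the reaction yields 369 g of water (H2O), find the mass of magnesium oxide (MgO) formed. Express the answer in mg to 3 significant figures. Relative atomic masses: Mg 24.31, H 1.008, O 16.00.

826000 mg

M(H2O) = 2(1.008) + 16.00 = 18.016 g/mol.
M(MgO) = 24.31 + 16.00 = 40.31 g/mol.
n(H2O) = 369.0 g / 18.016 g/mol = 20.48 mol.
From the equation the H2O:MgO mole ratio is 1:1, so n(MgO) = 20.48 × 1/1 = 20.48 mol.
Mass of MgO = 20.48 mol × 40.31 g/mol = 825.6 g.
Converting to mg: 825.6 g = 826000 mg.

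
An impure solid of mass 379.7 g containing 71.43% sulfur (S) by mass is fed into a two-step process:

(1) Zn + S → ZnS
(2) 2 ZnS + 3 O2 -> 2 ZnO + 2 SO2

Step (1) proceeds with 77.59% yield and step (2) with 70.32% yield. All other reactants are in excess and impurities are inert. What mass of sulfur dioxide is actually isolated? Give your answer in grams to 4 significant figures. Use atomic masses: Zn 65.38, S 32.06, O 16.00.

295.7 g

Pure S = 379.7 × 0.7143 = 271.22 g.
M(S) = 32.06 g/mol.
M(SO2) = 32.06 + 2(16.00) = 64.06 g/mol.
n(S) = 271.22 / 32.06 = 8.4598 mol.
Step 1 (S:ZnS = 1:1): theoretical n(ZnS) = 8.4598 mol; at 77.59% yield, n(ZnS) = 6.5639 mol.
Step 2 (ZnS:SO2 = 2:2): theoretical n(SO2) = 6.5639 mol, so theoretical mass = 6.5639 × 64.06 = 420.48 g.
At 70.32% yield, actual mass of SO2 = 420.48 × 0.7032 = 295.68 g.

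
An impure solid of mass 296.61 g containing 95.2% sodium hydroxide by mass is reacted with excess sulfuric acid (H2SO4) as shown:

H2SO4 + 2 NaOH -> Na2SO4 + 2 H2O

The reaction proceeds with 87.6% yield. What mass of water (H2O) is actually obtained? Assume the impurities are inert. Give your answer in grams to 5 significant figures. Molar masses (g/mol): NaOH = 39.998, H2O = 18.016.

Pure NaOH available = 296.61 g × 0.952 = 282.373 g.
n(NaOH) = 282.373 g / 39.998 g/mol = 7.05967 mol.
From the equation the NaOH:H2O mole ratio is 2:2, so n(H2O) = 7.05967 × 2/2 = 7.05967 mol.
Mass of H2O = 7.05967 mol × 18.016 g/mol = 127.187 g.
Actual mass collected = 127.187 g × 0.876 = 111.416 g.

111.42 g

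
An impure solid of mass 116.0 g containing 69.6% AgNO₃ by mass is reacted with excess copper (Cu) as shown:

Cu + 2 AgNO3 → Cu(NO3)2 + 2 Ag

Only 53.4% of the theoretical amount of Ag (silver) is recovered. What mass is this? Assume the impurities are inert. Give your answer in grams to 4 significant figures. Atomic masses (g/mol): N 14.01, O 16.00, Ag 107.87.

Pure AgNO3 available = 116.0 g × 0.696 = 80.736 g.
M(AgNO3) = 107.87 + 14.01 + 3(16.00) = 169.88 g/mol.
M(Ag) = 107.87 g/mol.
n(AgNO3) = 80.736 g / 169.88 g/mol = 0.47525 mol.
From the equation the AgNO3:Ag mole ratio is 2:2, so n(Ag) = 0.47525 × 2/2 = 0.47525 mol.
Mass of Ag = 0.47525 mol × 107.87 g/mol = 51.266 g.
Actual mass collected = 51.266 g × 0.534 = 27.376 g.

27.38 g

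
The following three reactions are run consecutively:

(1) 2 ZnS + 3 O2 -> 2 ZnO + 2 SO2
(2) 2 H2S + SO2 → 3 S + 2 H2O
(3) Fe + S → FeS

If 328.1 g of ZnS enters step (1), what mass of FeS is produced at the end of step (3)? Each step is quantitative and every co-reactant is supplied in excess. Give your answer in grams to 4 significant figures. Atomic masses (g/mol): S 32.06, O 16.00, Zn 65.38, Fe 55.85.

M(ZnS) = 65.38 + 32.06 = 97.44 g/mol.
M(FeS) = 55.85 + 32.06 = 87.91 g/mol.
n(ZnS) = 328.1 / 97.44 = 3.3672 mol.
Reaction (1): ZnS→SO2 ratio 2:2 ⇒ n(SO2) = 3.3672 mol.
Reaction (2): SO2→S ratio 1:3 ⇒ n(S) = 10.102 mol.
Reaction (3): S→FeS ratio 1:1 ⇒ n(FeS) = 10.102 mol.
Mass of FeS = 10.102 × 87.91 = 888.03 g.

888.0 g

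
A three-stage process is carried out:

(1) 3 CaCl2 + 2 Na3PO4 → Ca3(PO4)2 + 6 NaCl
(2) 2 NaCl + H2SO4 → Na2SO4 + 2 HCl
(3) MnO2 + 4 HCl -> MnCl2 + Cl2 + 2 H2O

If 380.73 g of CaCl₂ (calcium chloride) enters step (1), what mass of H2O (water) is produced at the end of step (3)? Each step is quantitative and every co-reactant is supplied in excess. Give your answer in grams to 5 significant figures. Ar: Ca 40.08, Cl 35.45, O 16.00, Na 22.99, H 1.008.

61.806 g

M(CaCl2) = 40.08 + 2(35.45) = 110.98 g/mol.
M(H2O) = 2(1.008) + 16.00 = 18.016 g/mol.
n(CaCl2) = 380.73 / 110.98 = 3.43062 mol.
Reaction (1): CaCl2→NaCl ratio 3:6 ⇒ n(NaCl) = 6.86124 mol.
Reaction (2): NaCl→HCl ratio 2:2 ⇒ n(HCl) = 6.86124 mol.
Reaction (3): HCl→H2O ratio 4:2 ⇒ n(H2O) = 3.43062 mol.
Mass of H2O = 3.43062 × 18.016 = 61.8060 g.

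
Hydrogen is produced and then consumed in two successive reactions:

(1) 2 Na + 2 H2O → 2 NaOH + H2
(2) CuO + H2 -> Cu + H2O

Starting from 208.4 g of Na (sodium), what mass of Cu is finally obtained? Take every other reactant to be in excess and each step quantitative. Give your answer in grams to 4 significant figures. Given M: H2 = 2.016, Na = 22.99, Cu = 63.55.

288.0 g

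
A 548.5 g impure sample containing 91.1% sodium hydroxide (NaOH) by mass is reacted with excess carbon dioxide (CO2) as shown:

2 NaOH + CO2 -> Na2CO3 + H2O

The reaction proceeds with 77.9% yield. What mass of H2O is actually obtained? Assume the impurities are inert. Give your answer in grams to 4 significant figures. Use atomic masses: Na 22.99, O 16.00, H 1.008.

87.66 g

Pure NaOH available = 548.5 g × 0.911 = 499.68 g.
M(NaOH) = 22.99 + 16.00 + 1.008 = 39.998 g/mol.
M(H2O) = 2(1.008) + 16.00 = 18.016 g/mol.
n(NaOH) = 499.68 g / 39.998 g/mol = 12.493 mol.
From the equation the NaOH:H2O mole ratio is 2:1, so n(H2O) = 12.493 × 1/2 = 6.2464 mol.
Mass of H2O = 6.2464 mol × 18.016 g/mol = 112.53 g.
Actual mass collected = 112.53 g × 0.779 = 87.664 g.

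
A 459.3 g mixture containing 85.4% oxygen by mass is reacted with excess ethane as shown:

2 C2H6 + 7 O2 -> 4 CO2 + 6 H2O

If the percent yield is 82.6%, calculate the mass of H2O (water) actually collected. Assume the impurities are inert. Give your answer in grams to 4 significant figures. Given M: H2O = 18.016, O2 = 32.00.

156.3 g

Pure O2 available = 459.3 g × 0.854 = 392.24 g.
n(O2) = 392.24 g / 32.00 g/mol = 12.258 mol.
From the equation the O2:H2O mole ratio is 7:6, so n(H2O) = 12.258 × 6/7 = 10.506 mol.
Mass of H2O = 10.506 mol × 18.016 g/mol = 189.28 g.
Actual mass collected = 189.28 g × 0.826 = 156.35 g.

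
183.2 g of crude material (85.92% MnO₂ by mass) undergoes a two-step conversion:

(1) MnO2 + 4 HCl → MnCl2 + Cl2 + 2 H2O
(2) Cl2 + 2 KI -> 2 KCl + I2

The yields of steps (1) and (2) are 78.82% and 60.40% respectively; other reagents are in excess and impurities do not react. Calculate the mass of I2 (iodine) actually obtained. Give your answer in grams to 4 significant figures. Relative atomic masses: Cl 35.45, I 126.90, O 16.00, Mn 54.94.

Pure MnO2 = 183.2 × 0.8592 = 157.41 g.
M(MnO2) = 54.94 + 2(16.00) = 86.94 g/mol.
M(I2) = 2(126.90) = 253.80 g/mol.
n(MnO2) = 157.41 / 86.94 = 1.8105 mol.
Step 1 (MnO2:Cl2 = 1:1): theoretical n(Cl2) = 1.8105 mol; at 78.82% yield, n(Cl2) = 1.4270 mol.
Step 2 (Cl2:I2 = 1:1): theoretical n(I2) = 1.4270 mol, so theoretical mass = 1.4270 × 253.80 = 362.18 g.
At 60.40% yield, actual mass of I2 = 362.18 × 0.6040 = 218.76 g.

218.8 g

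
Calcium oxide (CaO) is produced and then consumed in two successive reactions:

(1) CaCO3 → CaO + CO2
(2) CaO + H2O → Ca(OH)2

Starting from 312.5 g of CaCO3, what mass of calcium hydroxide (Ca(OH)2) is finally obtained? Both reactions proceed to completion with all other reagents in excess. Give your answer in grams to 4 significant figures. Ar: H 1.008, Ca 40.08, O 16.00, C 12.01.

231.3 g

M(CaCO3) = 40.08 + 12.01 + 3(16.00) = 100.09 g/mol.
M(Ca(OH)2) = 40.08 + 2(16.00) + 2(1.008) = 74.096 g/mol.
n(CaCO3) = 312.50 / 100.09 = 3.1222 mol.
Step 1 gives a 1:1 ratio of CaCO3 to CaO, so n(CaO) = 3.1222 mol.
In step 2 the CaO:Ca(OH)2 ratio is 1:1, so n(Ca(OH)2) = 3.1222 mol.
Mass of Ca(OH)2 = 3.1222 × 74.096 = 231.34 g.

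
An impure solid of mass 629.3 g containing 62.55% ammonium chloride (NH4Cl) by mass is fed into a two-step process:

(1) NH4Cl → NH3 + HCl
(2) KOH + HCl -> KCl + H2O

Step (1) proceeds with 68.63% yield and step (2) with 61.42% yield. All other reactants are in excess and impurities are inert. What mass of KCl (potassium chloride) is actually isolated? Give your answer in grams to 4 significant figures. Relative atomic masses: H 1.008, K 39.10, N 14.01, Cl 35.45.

231.2 g

Pure NH4Cl = 629.3 × 0.6255 = 393.63 g.
M(NH4Cl) = 14.01 + 4(1.008) + 35.45 = 53.492 g/mol.
M(KCl) = 39.10 + 35.45 = 74.55 g/mol.
n(NH4Cl) = 393.63 / 53.492 = 7.3586 mol.
Step 1 (NH4Cl:HCl = 1:1): theoretical n(HCl) = 7.3586 mol; at 68.63% yield, n(HCl) = 5.0502 mol.
Step 2 (HCl:KCl = 1:1): theoretical n(KCl) = 5.0502 mol, so theoretical mass = 5.0502 × 74.55 = 376.49 g.
At 61.42% yield, actual mass of KCl = 376.49 × 0.6142 = 231.24 g.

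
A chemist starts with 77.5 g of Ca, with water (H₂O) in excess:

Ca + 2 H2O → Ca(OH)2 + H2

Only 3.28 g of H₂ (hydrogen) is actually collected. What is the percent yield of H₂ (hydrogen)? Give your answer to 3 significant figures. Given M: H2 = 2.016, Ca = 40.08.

84.1 %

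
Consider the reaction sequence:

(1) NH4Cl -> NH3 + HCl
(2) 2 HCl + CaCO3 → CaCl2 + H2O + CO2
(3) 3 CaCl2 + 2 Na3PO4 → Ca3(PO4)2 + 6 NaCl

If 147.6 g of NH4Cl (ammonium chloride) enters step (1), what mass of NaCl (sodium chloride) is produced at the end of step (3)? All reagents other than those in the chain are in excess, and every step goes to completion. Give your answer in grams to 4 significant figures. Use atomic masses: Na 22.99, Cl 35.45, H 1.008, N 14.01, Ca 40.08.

161.3 g

M(NH4Cl) = 14.01 + 4(1.008) + 35.45 = 53.492 g/mol.
M(NaCl) = 22.99 + 35.45 = 58.44 g/mol.
n(NH4Cl) = 147.6 / 53.492 = 2.7593 mol.
Reaction (1): NH4Cl→HCl ratio 1:1 ⇒ n(HCl) = 2.7593 mol.
Reaction (2): HCl→CaCl2 ratio 2:1 ⇒ n(CaCl2) = 1.3796 mol.
Reaction (3): CaCl2→NaCl ratio 3:6 ⇒ n(NaCl) = 2.7593 mol.
Mass of NaCl = 2.7593 × 58.44 = 161.25 g.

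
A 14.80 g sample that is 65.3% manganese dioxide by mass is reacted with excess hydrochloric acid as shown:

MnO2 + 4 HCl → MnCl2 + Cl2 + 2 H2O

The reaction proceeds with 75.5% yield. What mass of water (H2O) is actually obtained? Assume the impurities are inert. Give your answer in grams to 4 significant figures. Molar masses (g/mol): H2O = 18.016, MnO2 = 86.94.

3.024 g

Pure MnO2 available = 14.80 g × 0.653 = 9.6644 g.
n(MnO2) = 9.6644 g / 86.94 g/mol = 0.11116 mol.
From the equation the MnO2:H2O mole ratio is 1:2, so n(H2O) = 0.11116 × 2/1 = 0.22232 mol.
Mass of H2O = 0.22232 mol × 18.016 g/mol = 4.0054 g.
Actual mass collected = 4.0054 g × 0.755 = 3.0241 g.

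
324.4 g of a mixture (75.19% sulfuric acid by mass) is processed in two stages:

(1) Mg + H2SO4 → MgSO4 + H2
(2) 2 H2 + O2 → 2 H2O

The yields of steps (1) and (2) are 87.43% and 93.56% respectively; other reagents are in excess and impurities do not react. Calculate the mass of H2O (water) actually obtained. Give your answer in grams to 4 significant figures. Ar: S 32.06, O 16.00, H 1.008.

Pure H2SO4 = 324.4 × 0.7519 = 243.92 g.
M(H2SO4) = 2(1.008) + 32.06 + 4(16.00) = 98.076 g/mol.
M(H2O) = 2(1.008) + 16.00 = 18.016 g/mol.
n(H2SO4) = 243.92 / 98.076 = 2.4870 mol.
Step 1 (H2SO4:H2 = 1:1): theoretical n(H2) = 2.4870 mol; at 87.43% yield, n(H2) = 2.1744 mol.
Step 2 (H2:H2O = 2:2): theoretical n(H2O) = 2.1744 mol, so theoretical mass = 2.1744 × 18.016 = 39.174 g.
At 93.56% yield, actual mass of H2O = 39.174 × 0.9356 = 36.651 g.

36.65 g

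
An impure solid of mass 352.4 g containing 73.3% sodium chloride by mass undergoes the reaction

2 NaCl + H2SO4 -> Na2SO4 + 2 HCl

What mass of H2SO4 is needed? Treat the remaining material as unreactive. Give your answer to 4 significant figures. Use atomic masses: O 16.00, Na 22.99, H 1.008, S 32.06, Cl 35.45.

216.8 g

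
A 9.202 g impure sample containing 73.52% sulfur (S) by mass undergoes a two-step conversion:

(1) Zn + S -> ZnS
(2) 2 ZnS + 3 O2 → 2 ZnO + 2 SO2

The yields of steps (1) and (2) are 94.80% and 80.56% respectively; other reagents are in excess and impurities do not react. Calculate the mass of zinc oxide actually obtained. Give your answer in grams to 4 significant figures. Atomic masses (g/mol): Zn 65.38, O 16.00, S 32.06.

13.12 g

Pure S = 9.202 × 0.7352 = 6.7653 g.
M(S) = 32.06 g/mol.
M(ZnO) = 65.38 + 16.00 = 81.38 g/mol.
n(S) = 6.7653 / 32.06 = 0.21102 mol.
Step 1 (S:ZnS = 1:1): theoretical n(ZnS) = 0.21102 mol; at 94.80% yield, n(ZnS) = 0.20005 mol.
Step 2 (ZnS:ZnO = 2:2): theoretical n(ZnO) = 0.20005 mol, so theoretical mass = 0.20005 × 81.38 = 16.280 g.
At 80.56% yield, actual mass of ZnO = 16.280 × 0.8056 = 13.115 g.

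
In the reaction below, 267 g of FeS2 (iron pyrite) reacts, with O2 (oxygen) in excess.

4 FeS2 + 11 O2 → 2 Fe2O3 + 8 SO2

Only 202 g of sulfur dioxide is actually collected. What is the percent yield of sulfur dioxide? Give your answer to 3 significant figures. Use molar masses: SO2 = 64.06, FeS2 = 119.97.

70.8 %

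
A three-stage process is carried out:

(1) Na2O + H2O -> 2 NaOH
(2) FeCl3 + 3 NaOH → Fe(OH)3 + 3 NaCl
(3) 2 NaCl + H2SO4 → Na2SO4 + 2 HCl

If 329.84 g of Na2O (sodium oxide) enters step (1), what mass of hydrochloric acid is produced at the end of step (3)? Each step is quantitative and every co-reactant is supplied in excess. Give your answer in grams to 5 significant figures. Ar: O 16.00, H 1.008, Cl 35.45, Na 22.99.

M(Na2O) = 2(22.99) + 16.00 = 61.98 g/mol.
M(HCl) = 1.008 + 35.45 = 36.458 g/mol.
n(Na2O) = 329.84 / 61.98 = 5.32172 mol.
Reaction (1): Na2O→NaOH ratio 1:2 ⇒ n(NaOH) = 10.6434 mol.
Reaction (2): NaOH→NaCl ratio 3:3 ⇒ n(NaCl) = 10.6434 mol.
Reaction (3): NaCl→HCl ratio 2:2 ⇒ n(HCl) = 10.6434 mol.
Mass of HCl = 10.6434 × 36.458 = 388.038 g.

388.04 g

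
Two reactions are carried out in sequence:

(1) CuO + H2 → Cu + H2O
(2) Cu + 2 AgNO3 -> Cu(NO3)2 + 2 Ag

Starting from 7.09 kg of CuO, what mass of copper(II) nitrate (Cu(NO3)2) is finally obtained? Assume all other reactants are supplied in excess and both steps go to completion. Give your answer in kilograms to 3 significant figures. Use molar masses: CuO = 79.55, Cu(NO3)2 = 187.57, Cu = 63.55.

7.09 kg = 7090 g.
n(CuO) = 7090 / 79.55 = 89.13 mol.
Step 1 gives a 1:1 ratio of CuO to Cu, so n(Cu) = 89.13 mol.
In step 2 the Cu:Cu(NO3)2 ratio is 1:1, so n(Cu(NO3)2) = 89.13 mol.
Mass of Cu(NO3)2 = 89.13 × 187.57 = 16720 g = 16.7 kg.

16.7 kg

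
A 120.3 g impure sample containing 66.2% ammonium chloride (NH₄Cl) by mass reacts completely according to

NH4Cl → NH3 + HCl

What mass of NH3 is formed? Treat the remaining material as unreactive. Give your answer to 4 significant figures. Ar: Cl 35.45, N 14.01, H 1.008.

Mass of pure NH4Cl = 120.3 g × 0.662 = 79.639 g.
M(NH4Cl) = 14.01 + 4(1.008) + 35.45 = 53.492 g/mol.
M(NH3) = 14.01 + 3(1.008) = 17.034 g/mol.
n(NH4Cl) = 79.639 g / 53.492 g/mol = 1.4888 mol.
From the equation the NH4Cl:NH3 mole ratio is 1:1, so n(NH3) = 1.4888 × 1/1 = 1.4888 mol.
Mass of NH3 = 1.4888 mol × 17.034 g/mol = 25.360 g.

25.36 g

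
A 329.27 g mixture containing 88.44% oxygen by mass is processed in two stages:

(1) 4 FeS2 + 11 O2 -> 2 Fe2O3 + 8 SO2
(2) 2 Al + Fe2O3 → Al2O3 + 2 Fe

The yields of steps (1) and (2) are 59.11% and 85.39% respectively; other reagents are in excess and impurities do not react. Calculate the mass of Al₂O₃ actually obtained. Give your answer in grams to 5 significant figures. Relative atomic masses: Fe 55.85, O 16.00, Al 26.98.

85.150 g

Pure O2 = 329.27 × 0.8844 = 291.206 g.
M(O2) = 2(16.00) = 32.00 g/mol.
M(Al2O3) = 2(26.98) + 3(16.00) = 101.96 g/mol.
n(O2) = 291.206 / 32.00 = 9.10020 mol.
Step 1 (O2:Fe2O3 = 11:2): theoretical n(Fe2O3) = 1.65458 mol; at 59.11% yield, n(Fe2O3) = 0.978023 mol.
Step 2 (Fe2O3:Al2O3 = 1:1): theoretical n(Al2O3) = 0.978023 mol, so theoretical mass = 0.978023 × 101.96 = 99.7193 g.
At 85.39% yield, actual mass of Al2O3 = 99.7193 × 0.8539 = 85.1503 g.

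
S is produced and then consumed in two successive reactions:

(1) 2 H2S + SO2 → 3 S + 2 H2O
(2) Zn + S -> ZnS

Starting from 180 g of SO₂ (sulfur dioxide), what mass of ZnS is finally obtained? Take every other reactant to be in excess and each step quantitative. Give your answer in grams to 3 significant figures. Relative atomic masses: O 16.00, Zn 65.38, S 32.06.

M(SO2) = 32.06 + 2(16.00) = 64.06 g/mol.
M(ZnS) = 65.38 + 32.06 = 97.44 g/mol.
n(SO2) = 180.0 / 64.06 = 2.810 mol.
Step 1 gives a 1:3 ratio of SO2 to S, so n(S) = 8.430 mol.
In step 2 the S:ZnS ratio is 1:1, so n(ZnS) = 8.430 mol.
Mass of ZnS = 8.430 × 97.44 = 821.4 g.

821 g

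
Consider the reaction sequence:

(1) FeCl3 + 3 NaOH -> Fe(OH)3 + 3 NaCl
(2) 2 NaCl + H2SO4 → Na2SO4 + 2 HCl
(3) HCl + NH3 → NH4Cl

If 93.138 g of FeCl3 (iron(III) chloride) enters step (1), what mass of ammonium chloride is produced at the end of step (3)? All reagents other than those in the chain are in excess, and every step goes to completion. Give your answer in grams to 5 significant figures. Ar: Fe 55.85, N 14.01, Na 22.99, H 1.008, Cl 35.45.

M(FeCl3) = 55.85 + 3(35.45) = 162.20 g/mol.
M(NH4Cl) = 14.01 + 4(1.008) + 35.45 = 53.492 g/mol.
n(FeCl3) = 93.138 / 162.20 = 0.574217 mol.
Reaction (1): FeCl3→NaCl ratio 1:3 ⇒ n(NaCl) = 1.72265 mol.
Reaction (2): NaCl→HCl ratio 2:2 ⇒ n(HCl) = 1.72265 mol.
Reaction (3): HCl→NH4Cl ratio 1:1 ⇒ n(NH4Cl) = 1.72265 mol.
Mass of NH4Cl = 1.72265 × 53.492 = 92.1480 g.

92.148 g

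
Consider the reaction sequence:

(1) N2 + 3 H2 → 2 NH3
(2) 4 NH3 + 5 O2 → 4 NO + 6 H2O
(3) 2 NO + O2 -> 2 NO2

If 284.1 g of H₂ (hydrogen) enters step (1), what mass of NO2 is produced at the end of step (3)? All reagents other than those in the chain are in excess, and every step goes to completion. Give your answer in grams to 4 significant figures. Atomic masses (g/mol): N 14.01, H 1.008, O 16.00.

4323 g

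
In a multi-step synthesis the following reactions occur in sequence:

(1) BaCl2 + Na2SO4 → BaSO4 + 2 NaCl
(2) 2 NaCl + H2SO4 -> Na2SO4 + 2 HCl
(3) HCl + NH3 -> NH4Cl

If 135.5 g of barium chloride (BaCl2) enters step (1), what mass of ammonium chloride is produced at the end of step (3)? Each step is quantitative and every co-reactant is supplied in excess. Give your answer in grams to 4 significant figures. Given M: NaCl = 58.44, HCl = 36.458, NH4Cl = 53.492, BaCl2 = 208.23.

n(BaCl2) = 135.5 / 208.23 = 0.65072 mol.
Reaction (1): BaCl2→NaCl ratio 1:2 ⇒ n(NaCl) = 1.3014 mol.
Reaction (2): NaCl→HCl ratio 2:2 ⇒ n(HCl) = 1.3014 mol.
Reaction (3): HCl→NH4Cl ratio 1:1 ⇒ n(NH4Cl) = 1.3014 mol.
Mass of NH4Cl = 1.3014 × 53.492 = 69.617 g.

69.62 g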